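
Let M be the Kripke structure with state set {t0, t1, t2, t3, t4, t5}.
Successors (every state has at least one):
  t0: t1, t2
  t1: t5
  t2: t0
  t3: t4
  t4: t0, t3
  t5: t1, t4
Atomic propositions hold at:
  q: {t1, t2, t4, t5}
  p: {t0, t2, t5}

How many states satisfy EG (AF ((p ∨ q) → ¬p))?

4

Sat(p ∨ q) = {t0, t1, t2, t4, t5}
Sat(¬p) = {t1, t3, t4}
Sat((p ∨ q) → ¬p) = {t1, t3, t4}
AF ((p ∨ q) → ¬p): least fixpoint, start Z0 = {t1, t3, t4}, add states with every successor in Z. Z1 = {t1, t3, t4, t5}; fixed.
Sat(AF ((p ∨ q) → ¬p)) = {t1, t3, t4, t5}
EG (AF ((p ∨ q) → ¬p)): greatest fixpoint, start Z0 = {t1, t3, t4, t5}, keep only states in Sat with some successor in Z. Already a fixed point.
Sat(EG (AF ((p ∨ q) → ¬p))) = {t1, t3, t4, t5}
|Sat(EG (AF ((p ∨ q) → ¬p)))| = |{t1, t3, t4, t5}| = 4.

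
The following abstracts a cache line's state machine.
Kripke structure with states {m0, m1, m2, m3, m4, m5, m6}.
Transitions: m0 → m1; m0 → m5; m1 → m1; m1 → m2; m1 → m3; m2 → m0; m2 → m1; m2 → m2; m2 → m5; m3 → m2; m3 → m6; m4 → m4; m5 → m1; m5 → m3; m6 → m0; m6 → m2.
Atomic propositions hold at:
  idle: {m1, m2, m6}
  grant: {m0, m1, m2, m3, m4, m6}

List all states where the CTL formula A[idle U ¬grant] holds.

{m5}

Sat(¬grant) = {m5}
A[idle U ¬grant]: least fixpoint, start Z0 = Sat(¬grant) = {m5}, add states in Sat(idle) with every successor in Z. Already a fixed point.
Sat(A[idle U ¬grant]) = {m5}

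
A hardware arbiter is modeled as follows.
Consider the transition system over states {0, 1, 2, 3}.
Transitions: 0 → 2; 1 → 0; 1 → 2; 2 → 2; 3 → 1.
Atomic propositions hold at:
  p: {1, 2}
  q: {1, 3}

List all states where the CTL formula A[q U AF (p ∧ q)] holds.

{1, 3}

Sat(p ∧ q) = {1}
AF (p ∧ q): least fixpoint, start Z0 = {1}, add states with every successor in Z. Z1 = {1, 3}; fixed.
Sat(AF (p ∧ q)) = {1, 3}
A[q U AF (p ∧ q)]: least fixpoint, start Z0 = Sat(AF (p ∧ q)) = {1, 3}, add states in Sat(q) with every successor in Z. Already a fixed point.
Sat(A[q U AF (p ∧ q)]) = {1, 3}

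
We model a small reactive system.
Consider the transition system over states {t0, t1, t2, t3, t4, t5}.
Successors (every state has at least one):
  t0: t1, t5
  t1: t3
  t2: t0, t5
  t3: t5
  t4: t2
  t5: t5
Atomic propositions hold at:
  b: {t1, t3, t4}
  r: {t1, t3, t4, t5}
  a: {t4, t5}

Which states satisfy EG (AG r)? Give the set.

{t1, t3, t5}

AG r: greatest fixpoint, start Z0 = {t1, t3, t4, t5}, keep only states in Sat with every successor in Z. Z1 = {t1, t3, t5}; fixed.
Sat(AG r) = {t1, t3, t5}
EG (AG r): greatest fixpoint, start Z0 = {t1, t3, t5}, keep only states in Sat with some successor in Z. Already a fixed point.
Sat(EG (AG r)) = {t1, t3, t5}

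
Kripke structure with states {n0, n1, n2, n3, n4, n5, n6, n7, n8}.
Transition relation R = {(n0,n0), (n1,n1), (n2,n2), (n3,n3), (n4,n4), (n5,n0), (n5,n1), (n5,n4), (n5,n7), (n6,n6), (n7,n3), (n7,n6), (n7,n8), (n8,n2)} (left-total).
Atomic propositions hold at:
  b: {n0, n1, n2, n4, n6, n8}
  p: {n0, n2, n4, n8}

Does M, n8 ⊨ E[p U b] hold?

E[p U b]: least fixpoint, start Z0 = Sat(b) = {n0, n1, n2, n4, n6, n8}, add states in Sat(p) with some successor in Z. Already a fixed point.
Sat(E[p U b]) = {n0, n1, n2, n4, n6, n8}
n8 ∈ Sat(E[p U b]) = {n0, n1, n2, n4, n6, n8}, so the formula holds at n8.

Yes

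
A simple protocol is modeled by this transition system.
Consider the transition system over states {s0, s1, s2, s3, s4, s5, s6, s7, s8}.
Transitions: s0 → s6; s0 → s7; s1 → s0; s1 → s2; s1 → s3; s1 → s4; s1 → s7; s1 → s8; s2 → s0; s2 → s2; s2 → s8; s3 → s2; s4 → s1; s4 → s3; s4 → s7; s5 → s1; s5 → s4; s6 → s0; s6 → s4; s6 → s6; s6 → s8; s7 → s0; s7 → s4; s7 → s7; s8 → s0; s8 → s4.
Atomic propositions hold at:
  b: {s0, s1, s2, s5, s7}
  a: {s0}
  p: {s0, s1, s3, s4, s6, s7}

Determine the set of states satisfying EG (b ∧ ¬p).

{s2}

Sat(¬p) = {s2, s5, s8}
Sat(b ∧ ¬p) = {s2, s5}
EG (b ∧ ¬p): greatest fixpoint, start Z0 = {s2, s5}, keep only states in Sat with some successor in Z. Z1 = {s2}; fixed.
Sat(EG (b ∧ ¬p)) = {s2}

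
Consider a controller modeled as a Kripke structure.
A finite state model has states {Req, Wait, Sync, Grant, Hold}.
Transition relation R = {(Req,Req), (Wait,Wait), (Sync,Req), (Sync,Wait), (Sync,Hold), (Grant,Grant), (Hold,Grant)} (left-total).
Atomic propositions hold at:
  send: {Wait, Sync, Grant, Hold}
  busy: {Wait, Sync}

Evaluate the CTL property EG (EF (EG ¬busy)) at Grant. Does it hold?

Sat(¬busy) = {Req, Grant, Hold}
EG ¬busy: greatest fixpoint, start Z0 = {Req, Grant, Hold}, keep only states in Sat with some successor in Z. Already a fixed point.
Sat(EG ¬busy) = {Req, Grant, Hold}
EF (EG ¬busy): least fixpoint, start Z0 = {Req, Grant, Hold}, add states with some successor in Z. Z1 = {Req, Sync, Grant, Hold}; fixed.
Sat(EF (EG ¬busy)) = {Req, Sync, Grant, Hold}
EG (EF (EG ¬busy)): greatest fixpoint, start Z0 = {Req, Sync, Grant, Hold}, keep only states in Sat with some successor in Z. Already a fixed point.
Sat(EG (EF (EG ¬busy))) = {Req, Sync, Grant, Hold}
Grant ∈ Sat(EG (EF (EG ¬busy))) = {Req, Sync, Grant, Hold}, so the formula holds at Grant.

Yes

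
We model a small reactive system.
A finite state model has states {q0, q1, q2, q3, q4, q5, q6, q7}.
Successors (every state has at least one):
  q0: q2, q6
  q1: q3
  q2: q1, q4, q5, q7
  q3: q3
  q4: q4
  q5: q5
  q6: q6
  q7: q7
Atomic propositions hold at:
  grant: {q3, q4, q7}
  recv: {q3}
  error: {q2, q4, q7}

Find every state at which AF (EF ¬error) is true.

Sat(¬error) = {q0, q1, q3, q5, q6}
EF ¬error: least fixpoint, start Z0 = {q0, q1, q3, q5, q6}, add states with some successor in Z. Z1 = {q0, q1, q2, q3, q5, q6}; fixed.
Sat(EF ¬error) = {q0, q1, q2, q3, q5, q6}
AF (EF ¬error): least fixpoint, start Z0 = {q0, q1, q2, q3, q5, q6}, add states with every successor in Z. Already a fixed point.
Sat(AF (EF ¬error)) = {q0, q1, q2, q3, q5, q6}

{q0, q1, q2, q3, q5, q6}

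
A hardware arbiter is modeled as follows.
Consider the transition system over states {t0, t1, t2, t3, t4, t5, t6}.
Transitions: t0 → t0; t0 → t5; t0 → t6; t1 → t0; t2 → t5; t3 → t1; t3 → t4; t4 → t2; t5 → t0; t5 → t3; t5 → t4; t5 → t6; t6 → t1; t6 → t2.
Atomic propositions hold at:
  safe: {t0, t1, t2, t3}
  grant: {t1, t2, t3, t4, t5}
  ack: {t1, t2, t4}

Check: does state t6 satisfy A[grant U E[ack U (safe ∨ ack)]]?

Sat(safe ∨ ack) = {t0, t1, t2, t3, t4}
E[ack U (safe ∨ ack)]: least fixpoint, start Z0 = Sat((safe ∨ ack)) = {t0, t1, t2, t3, t4}, add states in Sat(ack) with some successor in Z. Already a fixed point.
Sat(E[ack U (safe ∨ ack)]) = {t0, t1, t2, t3, t4}
A[grant U E[ack U (safe ∨ ack)]]: least fixpoint, start Z0 = Sat(E[ack U (safe ∨ ack)]) = {t0, t1, t2, t3, t4}, add states in Sat(grant) with every successor in Z. Already a fixed point.
Sat(A[grant U E[ack U (safe ∨ ack)]]) = {t0, t1, t2, t3, t4}
t6 ∉ Sat(A[grant U E[ack U (safe ∨ ack)]]) = {t0, t1, t2, t3, t4}, so the formula does not hold at t6.

No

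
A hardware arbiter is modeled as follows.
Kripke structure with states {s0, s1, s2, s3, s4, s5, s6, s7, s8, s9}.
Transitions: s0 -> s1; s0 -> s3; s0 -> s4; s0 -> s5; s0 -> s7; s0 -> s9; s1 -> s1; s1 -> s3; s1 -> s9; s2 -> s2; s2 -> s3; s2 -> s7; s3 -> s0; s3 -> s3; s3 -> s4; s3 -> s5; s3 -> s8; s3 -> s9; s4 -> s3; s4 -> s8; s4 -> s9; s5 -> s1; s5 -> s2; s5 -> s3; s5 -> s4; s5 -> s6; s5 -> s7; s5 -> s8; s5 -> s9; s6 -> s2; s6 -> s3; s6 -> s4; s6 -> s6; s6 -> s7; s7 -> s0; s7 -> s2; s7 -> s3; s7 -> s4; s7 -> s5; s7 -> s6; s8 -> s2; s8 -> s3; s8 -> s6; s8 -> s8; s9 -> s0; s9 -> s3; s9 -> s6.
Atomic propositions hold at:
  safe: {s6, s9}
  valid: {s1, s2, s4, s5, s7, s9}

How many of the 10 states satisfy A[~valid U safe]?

Sat(~valid) = {s0, s3, s6, s8}
A[~valid U safe]: least fixpoint, start Z0 = Sat(safe) = {s6, s9}, add states in Sat(~valid) with every successor in Z. Already a fixed point.
Sat(A[~valid U safe]) = {s6, s9}
|Sat(A[~valid U safe])| = |{s6, s9}| = 2.

2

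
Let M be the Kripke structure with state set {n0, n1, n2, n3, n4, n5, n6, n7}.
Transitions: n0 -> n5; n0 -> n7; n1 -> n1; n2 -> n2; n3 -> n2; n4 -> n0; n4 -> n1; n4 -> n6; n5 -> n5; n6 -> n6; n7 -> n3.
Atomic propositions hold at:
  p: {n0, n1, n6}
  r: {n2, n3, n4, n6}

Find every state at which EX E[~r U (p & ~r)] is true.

Sat(~r) = {n0, n1, n5, n7}
Sat(p & ~r) = {n0, n1}
E[~r U (p & ~r)]: least fixpoint, start Z0 = Sat((p & ~r)) = {n0, n1}, add states in Sat(~r) with some successor in Z. Already a fixed point.
Sat(E[~r U (p & ~r)]) = {n0, n1}
Sat(EX E[~r U (p & ~r)]) = {s : some successor in {n0, n1}} = {n1, n4}

{n1, n4}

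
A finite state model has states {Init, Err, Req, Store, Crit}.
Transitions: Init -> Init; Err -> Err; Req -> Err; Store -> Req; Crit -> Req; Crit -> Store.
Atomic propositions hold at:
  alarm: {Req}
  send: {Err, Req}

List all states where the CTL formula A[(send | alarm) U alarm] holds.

Sat(send | alarm) = {Err, Req}
A[(send | alarm) U alarm]: least fixpoint, start Z0 = Sat(alarm) = {Req}, add states in Sat(send | alarm) with every successor in Z. Already a fixed point.
Sat(A[(send | alarm) U alarm]) = {Req}

{Req}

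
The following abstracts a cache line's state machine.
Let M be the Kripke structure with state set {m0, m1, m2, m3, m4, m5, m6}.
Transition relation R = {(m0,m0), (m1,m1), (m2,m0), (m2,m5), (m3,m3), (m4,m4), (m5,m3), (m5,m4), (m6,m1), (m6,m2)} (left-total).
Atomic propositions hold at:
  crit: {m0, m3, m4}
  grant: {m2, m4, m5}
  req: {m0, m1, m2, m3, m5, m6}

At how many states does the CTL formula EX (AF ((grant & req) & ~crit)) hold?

2

Sat(grant & req) = {m2, m5}
Sat(~crit) = {m1, m2, m5, m6}
Sat((grant & req) & ~crit) = {m2, m5}
AF ((grant & req) & ~crit): least fixpoint, start Z0 = {m2, m5}, add states with every successor in Z. Already a fixed point.
Sat(AF ((grant & req) & ~crit)) = {m2, m5}
Sat(EX (AF ((grant & req) & ~crit))) = {s : some successor in {m2, m5}} = {m2, m6}
|Sat(EX (AF ((grant & req) & ~crit)))| = |{m2, m6}| = 2.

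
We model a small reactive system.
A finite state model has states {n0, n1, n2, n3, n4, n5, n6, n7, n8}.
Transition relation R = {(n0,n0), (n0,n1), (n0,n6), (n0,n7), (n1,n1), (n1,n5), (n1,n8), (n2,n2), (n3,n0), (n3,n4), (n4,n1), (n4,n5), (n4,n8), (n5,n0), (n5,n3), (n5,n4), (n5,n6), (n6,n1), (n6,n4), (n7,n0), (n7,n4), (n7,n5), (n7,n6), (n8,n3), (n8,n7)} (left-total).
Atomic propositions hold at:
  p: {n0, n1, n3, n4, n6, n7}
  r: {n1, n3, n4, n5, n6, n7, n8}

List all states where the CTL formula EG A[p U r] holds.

{n1, n3, n4, n5, n6, n7, n8}

A[p U r]: least fixpoint, start Z0 = Sat(r) = {n1, n3, n4, n5, n6, n7, n8}, add states in Sat(p) with every successor in Z. Already a fixed point.
Sat(A[p U r]) = {n1, n3, n4, n5, n6, n7, n8}
EG A[p U r]: greatest fixpoint, start Z0 = {n1, n3, n4, n5, n6, n7, n8}, keep only states in Sat with some successor in Z. Already a fixed point.
Sat(EG A[p U r]) = {n1, n3, n4, n5, n6, n7, n8}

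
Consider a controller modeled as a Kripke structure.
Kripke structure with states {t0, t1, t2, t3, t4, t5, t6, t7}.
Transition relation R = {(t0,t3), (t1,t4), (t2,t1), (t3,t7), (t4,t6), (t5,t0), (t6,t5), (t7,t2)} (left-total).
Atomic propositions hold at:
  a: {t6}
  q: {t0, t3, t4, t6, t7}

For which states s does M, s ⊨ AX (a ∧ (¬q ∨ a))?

Sat(¬q) = {t1, t2, t5}
Sat(¬q ∨ a) = {t1, t2, t5, t6}
Sat(a ∧ (¬q ∨ a)) = {t6}
Sat(AX (a ∧ (¬q ∨ a))) = {s : every successor in {t6}} = {t4}

{t4}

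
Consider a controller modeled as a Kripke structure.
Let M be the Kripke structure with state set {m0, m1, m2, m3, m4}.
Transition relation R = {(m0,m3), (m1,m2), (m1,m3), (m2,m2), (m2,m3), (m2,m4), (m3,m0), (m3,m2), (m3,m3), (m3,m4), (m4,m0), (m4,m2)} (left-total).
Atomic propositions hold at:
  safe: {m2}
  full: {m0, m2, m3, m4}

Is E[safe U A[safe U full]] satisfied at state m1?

A[safe U full]: least fixpoint, start Z0 = Sat(full) = {m0, m2, m3, m4}, add states in Sat(safe) with every successor in Z. Already a fixed point.
Sat(A[safe U full]) = {m0, m2, m3, m4}
E[safe U A[safe U full]]: least fixpoint, start Z0 = Sat(A[safe U full]) = {m0, m2, m3, m4}, add states in Sat(safe) with some successor in Z. Already a fixed point.
Sat(E[safe U A[safe U full]]) = {m0, m2, m3, m4}
m1 ∉ Sat(E[safe U A[safe U full]]) = {m0, m2, m3, m4}, so the formula does not hold at m1.

No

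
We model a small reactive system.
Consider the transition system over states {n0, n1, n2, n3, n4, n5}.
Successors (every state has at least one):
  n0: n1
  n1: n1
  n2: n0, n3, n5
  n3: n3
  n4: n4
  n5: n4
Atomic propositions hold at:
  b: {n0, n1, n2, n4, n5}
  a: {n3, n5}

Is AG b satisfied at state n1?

AG b: greatest fixpoint, start Z0 = {n0, n1, n2, n4, n5}, keep only states in Sat with every successor in Z. Z1 = {n0, n1, n4, n5}; fixed.
Sat(AG b) = {n0, n1, n4, n5}
n1 ∈ Sat(AG b) = {n0, n1, n4, n5}, so the formula holds at n1.

Yes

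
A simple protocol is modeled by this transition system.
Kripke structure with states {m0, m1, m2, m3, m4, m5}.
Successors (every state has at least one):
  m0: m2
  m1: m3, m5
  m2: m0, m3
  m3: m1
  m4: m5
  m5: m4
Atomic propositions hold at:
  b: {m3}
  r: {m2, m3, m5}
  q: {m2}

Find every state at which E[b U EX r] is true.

Sat(EX r) = {s : some successor in {m2, m3, m5}} = {m0, m1, m2, m4}
E[b U EX r]: least fixpoint, start Z0 = Sat(EX r) = {m0, m1, m2, m4}, add states in Sat(b) with some successor in Z. Z1 = {m0, m1, m2, m3, m4}; fixed.
Sat(E[b U EX r]) = {m0, m1, m2, m3, m4}

{m0, m1, m2, m3, m4}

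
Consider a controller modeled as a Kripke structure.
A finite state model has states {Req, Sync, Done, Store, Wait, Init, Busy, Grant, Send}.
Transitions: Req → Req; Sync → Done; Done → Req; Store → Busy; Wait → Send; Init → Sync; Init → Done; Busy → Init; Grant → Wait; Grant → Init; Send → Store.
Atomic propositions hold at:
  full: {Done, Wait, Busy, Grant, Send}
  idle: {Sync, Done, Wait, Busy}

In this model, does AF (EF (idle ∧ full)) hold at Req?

No

Sat(idle ∧ full) = {Done, Wait, Busy}
EF (idle ∧ full): least fixpoint, start Z0 = {Done, Wait, Busy}, add states with some successor in Z. Z1 = {Sync, Done, Store, Wait, Init, Busy, Grant}; Z2 = {Sync, Done, Store, Wait, Init, Busy, Grant, Send}; fixed.
Sat(EF (idle ∧ full)) = {Sync, Done, Store, Wait, Init, Busy, Grant, Send}
AF (EF (idle ∧ full)): least fixpoint, start Z0 = {Sync, Done, Store, Wait, Init, Busy, Grant, Send}, add states with every successor in Z. Already a fixed point.
Sat(AF (EF (idle ∧ full))) = {Sync, Done, Store, Wait, Init, Busy, Grant, Send}
Req ∉ Sat(AF (EF (idle ∧ full))) = {Sync, Done, Store, Wait, Init, Busy, Grant, Send}, so the formula does not hold at Req.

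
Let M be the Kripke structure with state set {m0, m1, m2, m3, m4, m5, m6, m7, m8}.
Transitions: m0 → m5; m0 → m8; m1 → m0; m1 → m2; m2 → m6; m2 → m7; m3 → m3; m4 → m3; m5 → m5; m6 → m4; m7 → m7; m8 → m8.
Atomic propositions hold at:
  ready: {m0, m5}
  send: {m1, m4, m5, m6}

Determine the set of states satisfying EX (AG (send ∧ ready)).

{m0, m5}

Sat(send ∧ ready) = {m5}
AG (send ∧ ready): greatest fixpoint, start Z0 = {m5}, keep only states in Sat with every successor in Z. Already a fixed point.
Sat(AG (send ∧ ready)) = {m5}
Sat(EX (AG (send ∧ ready))) = {s : some successor in {m5}} = {m0, m5}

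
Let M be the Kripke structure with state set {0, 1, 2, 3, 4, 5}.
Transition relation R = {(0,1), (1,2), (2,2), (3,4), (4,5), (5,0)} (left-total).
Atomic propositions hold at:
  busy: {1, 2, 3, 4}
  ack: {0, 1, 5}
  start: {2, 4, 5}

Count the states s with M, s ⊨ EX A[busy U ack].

A[busy U ack]: least fixpoint, start Z0 = Sat(ack) = {0, 1, 5}, add states in Sat(busy) with every successor in Z. Z1 = {0, 1, 4, 5}; Z2 = {0, 1, 3, 4, 5}; fixed.
Sat(A[busy U ack]) = {0, 1, 3, 4, 5}
Sat(EX A[busy U ack]) = {s : some successor in {0, 1, 3, 4, 5}} = {0, 3, 4, 5}
|Sat(EX A[busy U ack])| = |{0, 3, 4, 5}| = 4.

4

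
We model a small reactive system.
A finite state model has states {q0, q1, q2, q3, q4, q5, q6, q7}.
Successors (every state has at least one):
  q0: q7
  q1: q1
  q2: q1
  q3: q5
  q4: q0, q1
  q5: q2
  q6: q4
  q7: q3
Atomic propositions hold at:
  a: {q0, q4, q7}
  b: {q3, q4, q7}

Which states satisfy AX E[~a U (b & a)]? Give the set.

{q0, q6}

Sat(~a) = {q1, q2, q3, q5, q6}
Sat(b & a) = {q4, q7}
E[~a U (b & a)]: least fixpoint, start Z0 = Sat((b & a)) = {q4, q7}, add states in Sat(~a) with some successor in Z. Z1 = {q4, q6, q7}; fixed.
Sat(E[~a U (b & a)]) = {q4, q6, q7}
Sat(AX E[~a U (b & a)]) = {s : every successor in {q4, q6, q7}} = {q0, q6}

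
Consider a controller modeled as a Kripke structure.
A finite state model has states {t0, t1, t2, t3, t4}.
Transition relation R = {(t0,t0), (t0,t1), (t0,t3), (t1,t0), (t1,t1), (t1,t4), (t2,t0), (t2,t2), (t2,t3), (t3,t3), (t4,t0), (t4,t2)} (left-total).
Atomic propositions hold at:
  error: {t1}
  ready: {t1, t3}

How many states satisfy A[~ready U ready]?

Sat(~ready) = {t0, t2, t4}
A[~ready U ready]: least fixpoint, start Z0 = Sat(ready) = {t1, t3}, add states in Sat(~ready) with every successor in Z. Already a fixed point.
Sat(A[~ready U ready]) = {t1, t3}
|Sat(A[~ready U ready])| = |{t1, t3}| = 2.

2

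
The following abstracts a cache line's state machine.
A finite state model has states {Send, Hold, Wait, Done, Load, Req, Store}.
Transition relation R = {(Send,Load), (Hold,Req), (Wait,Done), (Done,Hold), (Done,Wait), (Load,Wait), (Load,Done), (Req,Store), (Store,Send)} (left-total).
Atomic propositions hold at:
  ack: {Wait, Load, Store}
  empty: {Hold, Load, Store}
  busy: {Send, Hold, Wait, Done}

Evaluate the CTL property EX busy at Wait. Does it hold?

Yes

Sat(EX busy) = {s : some successor in {Send, Hold, Wait, Done}} = {Wait, Done, Load, Store}
Wait ∈ Sat(EX busy) = {Wait, Done, Load, Store}, so the formula holds at Wait.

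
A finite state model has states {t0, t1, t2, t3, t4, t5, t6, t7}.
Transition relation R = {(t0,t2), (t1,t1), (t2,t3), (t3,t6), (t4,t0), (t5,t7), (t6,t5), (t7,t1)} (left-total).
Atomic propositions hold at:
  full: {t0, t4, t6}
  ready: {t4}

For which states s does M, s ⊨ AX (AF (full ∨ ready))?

Sat(full ∨ ready) = {t0, t4, t6}
AF (full ∨ ready): least fixpoint, start Z0 = {t0, t4, t6}, add states with every successor in Z. Z1 = {t0, t3, t4, t6}; Z2 = {t0, t2, t3, t4, t6}; fixed.
Sat(AF (full ∨ ready)) = {t0, t2, t3, t4, t6}
Sat(AX (AF (full ∨ ready))) = {s : every successor in {t0, t2, t3, t4, t6}} = {t0, t2, t3, t4}

{t0, t2, t3, t4}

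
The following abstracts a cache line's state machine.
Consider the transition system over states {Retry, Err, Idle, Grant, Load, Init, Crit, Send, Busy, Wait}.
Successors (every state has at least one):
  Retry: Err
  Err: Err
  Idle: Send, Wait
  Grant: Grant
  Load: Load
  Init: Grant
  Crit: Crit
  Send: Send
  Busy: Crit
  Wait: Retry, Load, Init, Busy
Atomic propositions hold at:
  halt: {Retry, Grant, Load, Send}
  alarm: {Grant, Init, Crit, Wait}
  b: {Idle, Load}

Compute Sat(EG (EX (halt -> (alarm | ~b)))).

Sat(~b) = {Retry, Err, Grant, Init, Crit, Send, Busy, Wait}
Sat(alarm | ~b) = {Retry, Err, Grant, Init, Crit, Send, Busy, Wait}
Sat(halt -> (alarm | ~b)) = {Retry, Err, Idle, Grant, Init, Crit, Send, Busy, Wait}
Sat(EX (halt -> (alarm | ~b))) = {s : some successor in {Retry, Err, Idle, Grant, Init, Crit, Send, Busy, Wait}} = {Retry, Err, Idle, Grant, Init, Crit, Send, Busy, Wait}
EG (EX (halt -> (alarm | ~b))): greatest fixpoint, start Z0 = {Retry, Err, Idle, Grant, Init, Crit, Send, Busy, Wait}, keep only states in Sat with some successor in Z. Already a fixed point.
Sat(EG (EX (halt -> (alarm | ~b)))) = {Retry, Err, Idle, Grant, Init, Crit, Send, Busy, Wait}

{Retry, Err, Idle, Grant, Init, Crit, Send, Busy, Wait}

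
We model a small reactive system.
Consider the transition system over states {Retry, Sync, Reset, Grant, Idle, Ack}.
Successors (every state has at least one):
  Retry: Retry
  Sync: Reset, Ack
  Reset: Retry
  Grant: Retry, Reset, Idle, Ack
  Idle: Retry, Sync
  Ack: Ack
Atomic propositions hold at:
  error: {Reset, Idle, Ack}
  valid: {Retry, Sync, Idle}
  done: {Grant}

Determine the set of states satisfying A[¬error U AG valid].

Sat(¬error) = {Retry, Sync, Grant}
AG valid: greatest fixpoint, start Z0 = {Retry, Sync, Idle}, keep only states in Sat with every successor in Z. Z1 = {Retry, Idle}; Z2 = {Retry}; fixed.
Sat(AG valid) = {Retry}
A[¬error U AG valid]: least fixpoint, start Z0 = Sat(AG valid) = {Retry}, add states in Sat(¬error) with every successor in Z. Already a fixed point.
Sat(A[¬error U AG valid]) = {Retry}

{Retry}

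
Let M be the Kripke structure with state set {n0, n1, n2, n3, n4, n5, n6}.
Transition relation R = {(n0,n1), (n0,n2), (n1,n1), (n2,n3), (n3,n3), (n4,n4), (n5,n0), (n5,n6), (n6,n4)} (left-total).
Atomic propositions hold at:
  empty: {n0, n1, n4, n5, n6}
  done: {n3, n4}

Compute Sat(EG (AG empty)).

AG empty: greatest fixpoint, start Z0 = {n0, n1, n4, n5, n6}, keep only states in Sat with every successor in Z. Z1 = {n1, n4, n5, n6}; Z2 = {n1, n4, n6}; fixed.
Sat(AG empty) = {n1, n4, n6}
EG (AG empty): greatest fixpoint, start Z0 = {n1, n4, n6}, keep only states in Sat with some successor in Z. Already a fixed point.
Sat(EG (AG empty)) = {n1, n4, n6}

{n1, n4, n6}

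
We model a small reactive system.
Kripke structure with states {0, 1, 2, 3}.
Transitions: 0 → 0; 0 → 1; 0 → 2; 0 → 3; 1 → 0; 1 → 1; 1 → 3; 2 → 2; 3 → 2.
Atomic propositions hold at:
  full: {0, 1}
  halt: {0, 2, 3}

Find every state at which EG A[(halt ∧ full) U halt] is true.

Sat(halt ∧ full) = {0}
A[(halt ∧ full) U halt]: least fixpoint, start Z0 = Sat(halt) = {0, 2, 3}, add states in Sat(halt ∧ full) with every successor in Z. Already a fixed point.
Sat(A[(halt ∧ full) U halt]) = {0, 2, 3}
EG A[(halt ∧ full) U halt]: greatest fixpoint, start Z0 = {0, 2, 3}, keep only states in Sat with some successor in Z. Already a fixed point.
Sat(EG A[(halt ∧ full) U halt]) = {0, 2, 3}

{0, 2, 3}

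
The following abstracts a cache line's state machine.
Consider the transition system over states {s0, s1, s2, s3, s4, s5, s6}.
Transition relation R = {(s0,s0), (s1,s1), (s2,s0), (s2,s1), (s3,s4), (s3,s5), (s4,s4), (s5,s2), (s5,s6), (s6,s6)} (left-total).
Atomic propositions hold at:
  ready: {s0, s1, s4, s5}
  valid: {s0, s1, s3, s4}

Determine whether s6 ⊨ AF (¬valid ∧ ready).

No

Sat(¬valid) = {s2, s5, s6}
Sat(¬valid ∧ ready) = {s5}
AF (¬valid ∧ ready): least fixpoint, start Z0 = {s5}, add states with every successor in Z. Already a fixed point.
Sat(AF (¬valid ∧ ready)) = {s5}
s6 ∉ Sat(AF (¬valid ∧ ready)) = {s5}, so the formula does not hold at s6.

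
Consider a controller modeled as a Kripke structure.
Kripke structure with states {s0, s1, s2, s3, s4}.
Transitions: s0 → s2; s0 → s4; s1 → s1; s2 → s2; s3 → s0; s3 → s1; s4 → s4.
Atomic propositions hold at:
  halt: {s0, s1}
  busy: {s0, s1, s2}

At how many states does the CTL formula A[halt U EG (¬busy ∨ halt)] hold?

Sat(¬busy) = {s3, s4}
Sat(¬busy ∨ halt) = {s0, s1, s3, s4}
EG (¬busy ∨ halt): greatest fixpoint, start Z0 = {s0, s1, s3, s4}, keep only states in Sat with some successor in Z. Already a fixed point.
Sat(EG (¬busy ∨ halt)) = {s0, s1, s3, s4}
A[halt U EG (¬busy ∨ halt)]: least fixpoint, start Z0 = Sat(EG (¬busy ∨ halt)) = {s0, s1, s3, s4}, add states in Sat(halt) with every successor in Z. Already a fixed point.
Sat(A[halt U EG (¬busy ∨ halt)]) = {s0, s1, s3, s4}
|Sat(A[halt U EG (¬busy ∨ halt)])| = |{s0, s1, s3, s4}| = 4.

4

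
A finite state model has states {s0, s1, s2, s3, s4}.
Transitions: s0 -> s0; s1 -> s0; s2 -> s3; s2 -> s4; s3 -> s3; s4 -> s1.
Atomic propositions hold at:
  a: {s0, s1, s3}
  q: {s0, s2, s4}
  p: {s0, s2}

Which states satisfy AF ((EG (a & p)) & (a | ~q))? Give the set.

Sat(a & p) = {s0}
EG (a & p): greatest fixpoint, start Z0 = {s0}, keep only states in Sat with some successor in Z. Already a fixed point.
Sat(EG (a & p)) = {s0}
Sat(~q) = {s1, s3}
Sat(a | ~q) = {s0, s1, s3}
Sat((EG (a & p)) & (a | ~q)) = {s0}
AF ((EG (a & p)) & (a | ~q)): least fixpoint, start Z0 = {s0}, add states with every successor in Z. Z1 = {s0, s1}; Z2 = {s0, s1, s4}; fixed.
Sat(AF ((EG (a & p)) & (a | ~q))) = {s0, s1, s4}

{s0, s1, s4}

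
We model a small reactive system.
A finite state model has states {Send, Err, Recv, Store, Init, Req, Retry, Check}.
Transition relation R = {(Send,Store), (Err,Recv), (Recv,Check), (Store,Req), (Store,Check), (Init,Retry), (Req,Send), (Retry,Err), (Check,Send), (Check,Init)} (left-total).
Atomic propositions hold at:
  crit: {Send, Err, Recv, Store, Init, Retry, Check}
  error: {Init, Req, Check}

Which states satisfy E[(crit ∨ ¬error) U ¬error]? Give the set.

{Send, Err, Recv, Store, Init, Retry, Check}

Sat(¬error) = {Send, Err, Recv, Store, Retry}
Sat(crit ∨ ¬error) = {Send, Err, Recv, Store, Init, Retry, Check}
E[(crit ∨ ¬error) U ¬error]: least fixpoint, start Z0 = Sat(¬error) = {Send, Err, Recv, Store, Retry}, add states in Sat(crit ∨ ¬error) with some successor in Z. Z1 = {Send, Err, Recv, Store, Init, Retry, Check}; fixed.
Sat(E[(crit ∨ ¬error) U ¬error]) = {Send, Err, Recv, Store, Init, Retry, Check}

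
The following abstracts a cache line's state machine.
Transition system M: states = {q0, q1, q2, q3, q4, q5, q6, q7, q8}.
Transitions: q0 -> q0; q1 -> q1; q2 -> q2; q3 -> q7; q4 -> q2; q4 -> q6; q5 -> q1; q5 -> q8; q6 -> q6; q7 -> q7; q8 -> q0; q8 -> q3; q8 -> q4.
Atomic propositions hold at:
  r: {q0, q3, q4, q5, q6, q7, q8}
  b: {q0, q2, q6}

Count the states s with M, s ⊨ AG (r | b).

Sat(r | b) = {q0, q2, q3, q4, q5, q6, q7, q8}
AG (r | b): greatest fixpoint, start Z0 = {q0, q2, q3, q4, q5, q6, q7, q8}, keep only states in Sat with every successor in Z. Z1 = {q0, q2, q3, q4, q6, q7, q8}; fixed.
Sat(AG (r | b)) = {q0, q2, q3, q4, q6, q7, q8}
|Sat(AG (r | b))| = |{q0, q2, q3, q4, q6, q7, q8}| = 7.

7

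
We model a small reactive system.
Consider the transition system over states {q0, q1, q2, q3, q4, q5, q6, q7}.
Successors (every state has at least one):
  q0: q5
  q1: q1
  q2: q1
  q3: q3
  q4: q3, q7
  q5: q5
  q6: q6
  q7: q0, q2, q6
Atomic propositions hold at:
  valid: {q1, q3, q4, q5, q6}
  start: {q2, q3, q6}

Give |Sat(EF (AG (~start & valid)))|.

6

Sat(~start) = {q0, q1, q4, q5, q7}
Sat(~start & valid) = {q1, q4, q5}
AG (~start & valid): greatest fixpoint, start Z0 = {q1, q4, q5}, keep only states in Sat with every successor in Z. Z1 = {q1, q5}; fixed.
Sat(AG (~start & valid)) = {q1, q5}
EF (AG (~start & valid)): least fixpoint, start Z0 = {q1, q5}, add states with some successor in Z. Z1 = {q0, q1, q2, q5}; Z2 = {q0, q1, q2, q5, q7}; Z3 = {q0, q1, q2, q4, q5, q7}; fixed.
Sat(EF (AG (~start & valid))) = {q0, q1, q2, q4, q5, q7}
|Sat(EF (AG (~start & valid)))| = |{q0, q1, q2, q4, q5, q7}| = 6.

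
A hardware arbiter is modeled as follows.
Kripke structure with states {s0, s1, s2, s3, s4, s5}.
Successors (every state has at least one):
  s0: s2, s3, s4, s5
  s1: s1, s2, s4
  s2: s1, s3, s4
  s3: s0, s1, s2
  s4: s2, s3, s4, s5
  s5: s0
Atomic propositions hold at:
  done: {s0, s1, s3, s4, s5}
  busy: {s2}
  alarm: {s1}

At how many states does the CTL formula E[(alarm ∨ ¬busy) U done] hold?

Sat(¬busy) = {s0, s1, s3, s4, s5}
Sat(alarm ∨ ¬busy) = {s0, s1, s3, s4, s5}
E[(alarm ∨ ¬busy) U done]: least fixpoint, start Z0 = Sat(done) = {s0, s1, s3, s4, s5}, add states in Sat(alarm ∨ ¬busy) with some successor in Z. Already a fixed point.
Sat(E[(alarm ∨ ¬busy) U done]) = {s0, s1, s3, s4, s5}
|Sat(E[(alarm ∨ ¬busy) U done])| = |{s0, s1, s3, s4, s5}| = 5.

5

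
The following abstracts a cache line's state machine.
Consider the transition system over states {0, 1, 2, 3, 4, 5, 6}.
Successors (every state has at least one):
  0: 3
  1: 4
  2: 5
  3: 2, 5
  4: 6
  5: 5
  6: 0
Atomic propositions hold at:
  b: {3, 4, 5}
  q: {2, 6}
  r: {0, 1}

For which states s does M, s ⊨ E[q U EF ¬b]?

Sat(¬b) = {0, 1, 2, 6}
EF ¬b: least fixpoint, start Z0 = {0, 1, 2, 6}, add states with some successor in Z. Z1 = {0, 1, 2, 3, 4, 6}; fixed.
Sat(EF ¬b) = {0, 1, 2, 3, 4, 6}
E[q U EF ¬b]: least fixpoint, start Z0 = Sat(EF ¬b) = {0, 1, 2, 3, 4, 6}, add states in Sat(q) with some successor in Z. Already a fixed point.
Sat(E[q U EF ¬b]) = {0, 1, 2, 3, 4, 6}

{0, 1, 2, 3, 4, 6}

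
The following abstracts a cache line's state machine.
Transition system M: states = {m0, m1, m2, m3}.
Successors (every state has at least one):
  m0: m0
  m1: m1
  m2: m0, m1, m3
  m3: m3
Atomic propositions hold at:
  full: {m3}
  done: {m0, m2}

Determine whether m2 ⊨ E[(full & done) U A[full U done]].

Yes

Sat(full & done) = ∅
A[full U done]: least fixpoint, start Z0 = Sat(done) = {m0, m2}, add states in Sat(full) with every successor in Z. Already a fixed point.
Sat(A[full U done]) = {m0, m2}
E[(full & done) U A[full U done]]: least fixpoint, start Z0 = Sat(A[full U done]) = {m0, m2}, add states in Sat(full & done) with some successor in Z. Already a fixed point.
Sat(E[(full & done) U A[full U done]]) = {m0, m2}
m2 ∈ Sat(E[(full & done) U A[full U done]]) = {m0, m2}, so the formula holds at m2.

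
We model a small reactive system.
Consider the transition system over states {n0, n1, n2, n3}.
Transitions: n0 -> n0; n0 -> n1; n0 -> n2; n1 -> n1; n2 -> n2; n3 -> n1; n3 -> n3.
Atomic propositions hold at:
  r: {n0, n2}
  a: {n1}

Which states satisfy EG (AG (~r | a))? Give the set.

{n1, n3}

Sat(~r) = {n1, n3}
Sat(~r | a) = {n1, n3}
AG (~r | a): greatest fixpoint, start Z0 = {n1, n3}, keep only states in Sat with every successor in Z. Already a fixed point.
Sat(AG (~r | a)) = {n1, n3}
EG (AG (~r | a)): greatest fixpoint, start Z0 = {n1, n3}, keep only states in Sat with some successor in Z. Already a fixed point.
Sat(EG (AG (~r | a))) = {n1, n3}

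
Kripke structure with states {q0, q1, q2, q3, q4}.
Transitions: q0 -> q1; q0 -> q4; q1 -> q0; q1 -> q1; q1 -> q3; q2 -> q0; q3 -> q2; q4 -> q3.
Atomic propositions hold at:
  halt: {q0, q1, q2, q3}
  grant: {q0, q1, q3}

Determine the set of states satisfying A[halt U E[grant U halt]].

{q0, q1, q2, q3}

E[grant U halt]: least fixpoint, start Z0 = Sat(halt) = {q0, q1, q2, q3}, add states in Sat(grant) with some successor in Z. Already a fixed point.
Sat(E[grant U halt]) = {q0, q1, q2, q3}
A[halt U E[grant U halt]]: least fixpoint, start Z0 = Sat(E[grant U halt]) = {q0, q1, q2, q3}, add states in Sat(halt) with every successor in Z. Already a fixed point.
Sat(A[halt U E[grant U halt]]) = {q0, q1, q2, q3}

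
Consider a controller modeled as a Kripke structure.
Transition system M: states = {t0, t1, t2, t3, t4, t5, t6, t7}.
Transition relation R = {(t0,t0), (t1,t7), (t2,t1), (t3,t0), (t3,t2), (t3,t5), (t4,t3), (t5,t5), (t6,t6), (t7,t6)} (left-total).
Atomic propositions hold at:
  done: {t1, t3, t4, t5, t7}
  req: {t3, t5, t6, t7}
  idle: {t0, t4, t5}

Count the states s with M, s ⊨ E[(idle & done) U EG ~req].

1

Sat(idle & done) = {t4, t5}
Sat(~req) = {t0, t1, t2, t4}
EG ~req: greatest fixpoint, start Z0 = {t0, t1, t2, t4}, keep only states in Sat with some successor in Z. Z1 = {t0, t2}; Z2 = {t0}; fixed.
Sat(EG ~req) = {t0}
E[(idle & done) U EG ~req]: least fixpoint, start Z0 = Sat(EG ~req) = {t0}, add states in Sat(idle & done) with some successor in Z. Already a fixed point.
Sat(E[(idle & done) U EG ~req]) = {t0}
|Sat(E[(idle & done) U EG ~req])| = |{t0}| = 1.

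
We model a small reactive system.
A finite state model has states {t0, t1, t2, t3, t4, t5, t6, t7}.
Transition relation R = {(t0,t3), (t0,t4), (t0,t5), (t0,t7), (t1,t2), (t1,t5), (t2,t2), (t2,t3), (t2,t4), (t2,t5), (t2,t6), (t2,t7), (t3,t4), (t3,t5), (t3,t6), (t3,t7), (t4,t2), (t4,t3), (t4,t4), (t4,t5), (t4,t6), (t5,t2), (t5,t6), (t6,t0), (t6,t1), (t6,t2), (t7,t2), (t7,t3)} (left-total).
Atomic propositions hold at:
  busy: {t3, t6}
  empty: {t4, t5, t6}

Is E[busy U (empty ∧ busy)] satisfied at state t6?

Yes

Sat(empty ∧ busy) = {t6}
E[busy U (empty ∧ busy)]: least fixpoint, start Z0 = Sat((empty ∧ busy)) = {t6}, add states in Sat(busy) with some successor in Z. Z1 = {t3, t6}; fixed.
Sat(E[busy U (empty ∧ busy)]) = {t3, t6}
t6 ∈ Sat(E[busy U (empty ∧ busy)]) = {t3, t6}, so the formula holds at t6.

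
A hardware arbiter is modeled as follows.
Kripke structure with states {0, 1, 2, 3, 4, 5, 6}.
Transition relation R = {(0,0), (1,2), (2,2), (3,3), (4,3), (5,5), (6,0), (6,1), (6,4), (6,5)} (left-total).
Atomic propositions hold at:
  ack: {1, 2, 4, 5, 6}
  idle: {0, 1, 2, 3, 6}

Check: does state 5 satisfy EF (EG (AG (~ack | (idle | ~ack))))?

Sat(~ack) = {0, 3}
Sat(idle | ~ack) = {0, 1, 2, 3, 6}
Sat(~ack | (idle | ~ack)) = {0, 1, 2, 3, 6}
AG (~ack | (idle | ~ack)): greatest fixpoint, start Z0 = {0, 1, 2, 3, 6}, keep only states in Sat with every successor in Z. Z1 = {0, 1, 2, 3}; fixed.
Sat(AG (~ack | (idle | ~ack))) = {0, 1, 2, 3}
EG (AG (~ack | (idle | ~ack))): greatest fixpoint, start Z0 = {0, 1, 2, 3}, keep only states in Sat with some successor in Z. Already a fixed point.
Sat(EG (AG (~ack | (idle | ~ack)))) = {0, 1, 2, 3}
EF (EG (AG (~ack | (idle | ~ack)))): least fixpoint, start Z0 = {0, 1, 2, 3}, add states with some successor in Z. Z1 = {0, 1, 2, 3, 4, 6}; fixed.
Sat(EF (EG (AG (~ack | (idle | ~ack))))) = {0, 1, 2, 3, 4, 6}
5 ∉ Sat(EF (EG (AG (~ack | (idle | ~ack))))) = {0, 1, 2, 3, 4, 6}, so the formula does not hold at 5.

No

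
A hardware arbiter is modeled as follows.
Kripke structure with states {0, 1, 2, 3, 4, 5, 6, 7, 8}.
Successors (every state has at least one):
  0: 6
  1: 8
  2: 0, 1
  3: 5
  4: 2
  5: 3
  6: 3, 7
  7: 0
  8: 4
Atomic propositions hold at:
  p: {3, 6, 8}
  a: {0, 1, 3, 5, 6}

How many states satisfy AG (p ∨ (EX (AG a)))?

2

AG a: greatest fixpoint, start Z0 = {0, 1, 3, 5, 6}, keep only states in Sat with every successor in Z. Z1 = {0, 3, 5}; Z2 = {3, 5}; fixed.
Sat(AG a) = {3, 5}
Sat(EX (AG a)) = {s : some successor in {3, 5}} = {3, 5, 6}
Sat(p ∨ (EX (AG a))) = {3, 5, 6, 8}
AG (p ∨ (EX (AG a))): greatest fixpoint, start Z0 = {3, 5, 6, 8}, keep only states in Sat with every successor in Z. Z1 = {3, 5}; fixed.
Sat(AG (p ∨ (EX (AG a)))) = {3, 5}
|Sat(AG (p ∨ (EX (AG a))))| = |{3, 5}| = 2.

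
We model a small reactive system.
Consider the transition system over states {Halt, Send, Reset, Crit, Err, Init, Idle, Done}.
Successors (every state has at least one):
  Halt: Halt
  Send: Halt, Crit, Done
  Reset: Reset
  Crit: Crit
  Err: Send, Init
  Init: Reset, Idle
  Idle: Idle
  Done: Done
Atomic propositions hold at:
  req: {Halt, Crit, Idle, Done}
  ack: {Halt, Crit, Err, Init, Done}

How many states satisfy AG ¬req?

Sat(¬req) = {Send, Reset, Err, Init}
AG ¬req: greatest fixpoint, start Z0 = {Send, Reset, Err, Init}, keep only states in Sat with every successor in Z. Z1 = {Reset, Err}; Z2 = {Reset}; fixed.
Sat(AG ¬req) = {Reset}
|Sat(AG ¬req)| = |{Reset}| = 1.

1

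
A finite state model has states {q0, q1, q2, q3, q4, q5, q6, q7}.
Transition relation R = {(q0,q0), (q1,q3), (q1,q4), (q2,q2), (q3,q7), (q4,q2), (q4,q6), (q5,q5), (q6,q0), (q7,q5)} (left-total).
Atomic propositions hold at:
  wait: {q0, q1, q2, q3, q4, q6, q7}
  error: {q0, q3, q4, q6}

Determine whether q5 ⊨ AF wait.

No

AF wait: least fixpoint, start Z0 = {q0, q1, q2, q3, q4, q6, q7}, add states with every successor in Z. Already a fixed point.
Sat(AF wait) = {q0, q1, q2, q3, q4, q6, q7}
q5 ∉ Sat(AF wait) = {q0, q1, q2, q3, q4, q6, q7}, so the formula does not hold at q5.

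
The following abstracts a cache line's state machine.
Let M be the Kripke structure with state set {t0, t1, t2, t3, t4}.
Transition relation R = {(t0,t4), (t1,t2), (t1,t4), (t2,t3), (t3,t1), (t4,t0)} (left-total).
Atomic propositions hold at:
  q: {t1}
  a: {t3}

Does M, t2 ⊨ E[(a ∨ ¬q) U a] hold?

Sat(¬q) = {t0, t2, t3, t4}
Sat(a ∨ ¬q) = {t0, t2, t3, t4}
E[(a ∨ ¬q) U a]: least fixpoint, start Z0 = Sat(a) = {t3}, add states in Sat(a ∨ ¬q) with some successor in Z. Z1 = {t2, t3}; fixed.
Sat(E[(a ∨ ¬q) U a]) = {t2, t3}
t2 ∈ Sat(E[(a ∨ ¬q) U a]) = {t2, t3}, so the formula holds at t2.

Yes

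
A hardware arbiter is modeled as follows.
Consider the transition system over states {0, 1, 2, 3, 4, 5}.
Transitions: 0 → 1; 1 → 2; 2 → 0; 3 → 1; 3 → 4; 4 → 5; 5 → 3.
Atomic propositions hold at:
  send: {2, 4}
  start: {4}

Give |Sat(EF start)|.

3

EF start: least fixpoint, start Z0 = {4}, add states with some successor in Z. Z1 = {3, 4}; Z2 = {3, 4, 5}; fixed.
Sat(EF start) = {3, 4, 5}
|Sat(EF start)| = |{3, 4, 5}| = 3.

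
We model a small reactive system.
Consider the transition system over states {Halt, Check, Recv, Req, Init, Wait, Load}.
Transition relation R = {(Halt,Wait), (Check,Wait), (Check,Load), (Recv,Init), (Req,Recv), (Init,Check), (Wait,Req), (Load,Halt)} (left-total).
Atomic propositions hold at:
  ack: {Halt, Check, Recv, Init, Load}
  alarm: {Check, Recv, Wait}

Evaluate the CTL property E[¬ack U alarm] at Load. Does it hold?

Sat(¬ack) = {Req, Wait}
E[¬ack U alarm]: least fixpoint, start Z0 = Sat(alarm) = {Check, Recv, Wait}, add states in Sat(¬ack) with some successor in Z. Z1 = {Check, Recv, Req, Wait}; fixed.
Sat(E[¬ack U alarm]) = {Check, Recv, Req, Wait}
Load ∉ Sat(E[¬ack U alarm]) = {Check, Recv, Req, Wait}, so the formula does not hold at Load.

No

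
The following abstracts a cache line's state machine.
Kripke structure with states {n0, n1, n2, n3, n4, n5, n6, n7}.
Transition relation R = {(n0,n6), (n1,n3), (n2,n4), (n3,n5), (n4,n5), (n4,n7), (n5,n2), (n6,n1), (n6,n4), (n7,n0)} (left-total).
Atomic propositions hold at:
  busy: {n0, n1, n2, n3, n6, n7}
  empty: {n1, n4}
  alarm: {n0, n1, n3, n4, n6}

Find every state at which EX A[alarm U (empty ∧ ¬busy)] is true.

{n2, n6}

Sat(¬busy) = {n4, n5}
Sat(empty ∧ ¬busy) = {n4}
A[alarm U (empty ∧ ¬busy)]: least fixpoint, start Z0 = Sat((empty ∧ ¬busy)) = {n4}, add states in Sat(alarm) with every successor in Z. Already a fixed point.
Sat(A[alarm U (empty ∧ ¬busy)]) = {n4}
Sat(EX A[alarm U (empty ∧ ¬busy)]) = {s : some successor in {n4}} = {n2, n6}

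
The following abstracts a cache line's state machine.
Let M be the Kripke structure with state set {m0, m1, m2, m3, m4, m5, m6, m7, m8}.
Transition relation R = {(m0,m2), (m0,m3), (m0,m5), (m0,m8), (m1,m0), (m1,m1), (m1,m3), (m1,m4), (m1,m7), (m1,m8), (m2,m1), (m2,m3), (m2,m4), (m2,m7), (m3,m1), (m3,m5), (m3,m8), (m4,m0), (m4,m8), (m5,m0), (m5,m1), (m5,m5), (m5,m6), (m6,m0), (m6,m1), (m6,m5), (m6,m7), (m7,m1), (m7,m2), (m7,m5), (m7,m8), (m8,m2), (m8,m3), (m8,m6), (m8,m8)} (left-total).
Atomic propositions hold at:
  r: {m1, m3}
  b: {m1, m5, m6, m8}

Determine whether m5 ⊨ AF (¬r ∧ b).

Sat(¬r) = {m0, m2, m4, m5, m6, m7, m8}
Sat(¬r ∧ b) = {m5, m6, m8}
AF (¬r ∧ b): least fixpoint, start Z0 = {m5, m6, m8}, add states with every successor in Z. Already a fixed point.
Sat(AF (¬r ∧ b)) = {m5, m6, m8}
m5 ∈ Sat(AF (¬r ∧ b)) = {m5, m6, m8}, so the formula holds at m5.

Yes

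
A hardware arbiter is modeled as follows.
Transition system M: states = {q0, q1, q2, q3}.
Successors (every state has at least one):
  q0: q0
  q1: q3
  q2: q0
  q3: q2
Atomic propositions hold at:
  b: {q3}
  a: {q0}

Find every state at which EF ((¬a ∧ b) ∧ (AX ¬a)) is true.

{q1, q3}

Sat(¬a) = {q1, q2, q3}
Sat(¬a ∧ b) = {q3}
Sat(AX ¬a) = {s : every successor in {q1, q2, q3}} = {q1, q3}
Sat((¬a ∧ b) ∧ (AX ¬a)) = {q3}
EF ((¬a ∧ b) ∧ (AX ¬a)): least fixpoint, start Z0 = {q3}, add states with some successor in Z. Z1 = {q1, q3}; fixed.
Sat(EF ((¬a ∧ b) ∧ (AX ¬a))) = {q1, q3}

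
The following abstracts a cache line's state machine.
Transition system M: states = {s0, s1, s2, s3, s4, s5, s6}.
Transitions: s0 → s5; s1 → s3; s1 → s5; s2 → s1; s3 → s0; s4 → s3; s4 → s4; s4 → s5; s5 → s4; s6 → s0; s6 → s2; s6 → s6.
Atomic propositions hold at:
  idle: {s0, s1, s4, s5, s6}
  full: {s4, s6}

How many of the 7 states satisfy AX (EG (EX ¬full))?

Sat(¬full) = {s0, s1, s2, s3, s5}
Sat(EX ¬full) = {s : some successor in {s0, s1, s2, s3, s5}} = {s0, s1, s2, s3, s4, s6}
EG (EX ¬full): greatest fixpoint, start Z0 = {s0, s1, s2, s3, s4, s6}, keep only states in Sat with some successor in Z. Z1 = {s1, s2, s3, s4, s6}; Z2 = {s1, s2, s4, s6}; Z3 = {s2, s4, s6}; Z4 = {s4, s6}; fixed.
Sat(EG (EX ¬full)) = {s4, s6}
Sat(AX (EG (EX ¬full))) = {s : every successor in {s4, s6}} = {s5}
|Sat(AX (EG (EX ¬full)))| = |{s5}| = 1.

1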